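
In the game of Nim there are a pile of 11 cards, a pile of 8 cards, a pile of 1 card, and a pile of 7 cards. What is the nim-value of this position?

Nim-sum: 11 XOR 8 XOR 1 XOR 7 = 5.

5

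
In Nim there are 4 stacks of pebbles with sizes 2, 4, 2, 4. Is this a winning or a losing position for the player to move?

Compute the nim-sum pairwise:
2 ^ 4 = 6
6 ^ 2 = 4
4 ^ 4 = 0
The nim-sum is 0, so this is a P-position: the player to move is in a losing position under optimal play.

Losing position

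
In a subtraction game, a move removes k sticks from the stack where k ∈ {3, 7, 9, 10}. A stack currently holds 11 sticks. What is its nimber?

3

Grundy values for subtraction set {3, 7, 9, 10}:
k:     0  1  2  3  4  5  6  7  8  9 10 11
g(k):  0  0  0  1  1  1  0  2  2  1  3  3
So g(11) = 3.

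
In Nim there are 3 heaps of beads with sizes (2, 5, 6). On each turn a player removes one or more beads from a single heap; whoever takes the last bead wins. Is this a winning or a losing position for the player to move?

Winning position

In binary:
  010  (2)
  101  (5)
  110  (6)
  ---
  001  (1)
The nim-sum is 1 ≠ 0, so this is an N-position: the player to move can win.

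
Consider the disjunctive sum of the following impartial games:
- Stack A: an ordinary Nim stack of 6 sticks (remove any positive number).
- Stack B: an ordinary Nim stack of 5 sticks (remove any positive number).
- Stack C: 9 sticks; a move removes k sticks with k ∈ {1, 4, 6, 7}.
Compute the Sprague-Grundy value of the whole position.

1

Stack A is a plain Nim stack of size 6, so its Grundy value is 6.
Stack B is a plain Nim stack of size 5, so its Grundy value is 5.
For stack C, compute g(0), g(1), … with moves {1, 4, 6, 7}:
k:     0  1  2  3  4  5  6  7  8  9
g(k):  0  1  0  1  2  0  1  2  3  2
So g(9) = 2.
By the Sprague-Grundy theorem, the Grundy value of a sum of independent games is the XOR of the component values.
Combined value = 6 XOR 5 XOR 2 = 1.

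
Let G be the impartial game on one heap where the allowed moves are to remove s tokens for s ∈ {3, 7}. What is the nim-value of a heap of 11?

0

Compute g(0), g(1), … for moves {3, 7}:
k:     0  1  2  3  4  5  6  7  8  9 10 11
g(k):  0  0  0  1  1  1  0  2  2  1  0  0
So g(11) = 0.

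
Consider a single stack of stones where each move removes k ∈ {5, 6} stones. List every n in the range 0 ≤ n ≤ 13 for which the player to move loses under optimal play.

Compute g(0), g(1), … for moves {5, 6}:
k:     0  1  2  3  4  5  6  7  8  9 10 11 12 13
g(k):  0  0  0  0  0  1  1  1  1  1  2  0  0  0
The P-positions (g = 0) in 0..13 are 0, 1, 2, 3, 4, 11, 12, 13.

0, 1, 2, 3, 4, 11, 12, 13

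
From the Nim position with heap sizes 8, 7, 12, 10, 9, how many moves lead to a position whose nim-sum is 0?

0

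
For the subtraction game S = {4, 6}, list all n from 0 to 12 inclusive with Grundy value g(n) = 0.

0, 1, 2, 3, 10, 11, 12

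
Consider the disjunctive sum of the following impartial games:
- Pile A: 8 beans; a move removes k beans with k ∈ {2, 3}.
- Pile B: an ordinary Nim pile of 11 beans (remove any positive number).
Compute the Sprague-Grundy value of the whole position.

Grundy values for pile A (subtraction set {2, 3}):
k:     0  1  2  3  4  5  6  7  8
g(k):  0  0  1  1  2  0  0  1  1
So g(8) = 1.
Pile B is a plain Nim pile of size 11, so its Grundy value is 11.
By the Sprague-Grundy theorem, the Grundy value of a sum of independent games is the XOR of the component values.
Combined value = 1 ⊕ 11 = 10.

10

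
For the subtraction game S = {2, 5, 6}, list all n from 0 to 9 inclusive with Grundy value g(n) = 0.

0, 1, 4, 8

Grundy values for subtraction set {2, 5, 6}:
g(0) = mex{} = 0
g(1) = mex{} = 0
g(2) = mex{0} = 1
g(3) = mex{0} = 1
g(4) = mex{1} = 0
g(5) = mex{0,1} = 2
g(6) = mex{0} = 1
g(7) = mex{0,1,2} = 3
g(8) = mex{1} = 0
g(9) = mex{0,1,3} = 2
The P-positions (g = 0) in 0..9 are 0, 1, 4, 8.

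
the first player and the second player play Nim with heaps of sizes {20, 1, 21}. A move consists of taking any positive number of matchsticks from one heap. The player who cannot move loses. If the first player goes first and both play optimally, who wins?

Nim-sum: 20 ⊕ 1 ⊕ 21 = 0.
The nim-sum is 0, so this is a P-position: the player to move is in a losing position under optimal play; the first player is about to move from it and so loses — the second player wins.

the second player wins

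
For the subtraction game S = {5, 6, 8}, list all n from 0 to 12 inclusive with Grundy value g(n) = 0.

0, 1, 2, 3, 4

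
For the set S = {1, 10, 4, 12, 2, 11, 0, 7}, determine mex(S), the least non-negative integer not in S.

3

The values 0, 1, 2 are all present; 3 is the first non-negative integer missing from the set.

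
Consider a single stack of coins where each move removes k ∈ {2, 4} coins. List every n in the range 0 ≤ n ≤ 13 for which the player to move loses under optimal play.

0, 1, 6, 7, 12, 13

Grundy values for subtraction set {2, 4}:
k:     0  1  2  3  4  5  6  7  8  9 10 11 12 13
g(k):  0  0  1  1  2  2  0  0  1  1  2  2  0  0
The P-positions (g = 0) in 0..13 are 0, 1, 6, 7, 12, 13.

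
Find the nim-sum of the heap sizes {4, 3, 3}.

4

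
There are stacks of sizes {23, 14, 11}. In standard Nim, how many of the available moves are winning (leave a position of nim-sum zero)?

1

In binary:
  10111  (23)
  01110  (14)
  01011  (11)
  -----
  10010  (18)
The overall nim-sum is X = 18. A stack of size p has a winning move iff p XOR X < p (reduce it to p XOR X).
  23: 23 XOR 18 = 5 < 23 — winning move (to 5).
  14: 14 XOR 18 = 28 ≥ 14 — no move.
  11: 11 XOR 18 = 25 ≥ 11 — no move.
That gives 1 winning move.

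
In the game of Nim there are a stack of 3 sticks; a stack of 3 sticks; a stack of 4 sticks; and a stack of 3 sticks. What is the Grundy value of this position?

7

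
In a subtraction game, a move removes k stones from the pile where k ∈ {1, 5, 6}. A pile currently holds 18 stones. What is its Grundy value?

3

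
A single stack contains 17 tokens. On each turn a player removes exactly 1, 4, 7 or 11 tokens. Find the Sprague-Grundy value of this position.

Grundy values for subtraction set {1, 4, 7, 11}:
k:     0  1  2  3  4  5  6  7  8  9 10 11 12 13 14 15 16 17
g(k):  0  1  0  1  2  0  1  2  0  1  0  1  2  3  4  3  4  2
So g(17) = 2.

2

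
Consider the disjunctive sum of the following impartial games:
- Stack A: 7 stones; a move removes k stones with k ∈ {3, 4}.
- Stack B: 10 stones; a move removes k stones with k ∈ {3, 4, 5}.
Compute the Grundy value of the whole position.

0

Grundy values for stack A (subtraction set {3, 4}):
k:     0  1  2  3  4  5  6  7
g(k):  0  0  0  1  1  1  2  0
So g(7) = 0.
Grundy values for stack B (subtraction set {3, 4, 5}):
k:     0  1  2  3  4  5  6  7  8  9 10
g(k):  0  0  0  1  1  1  2  2  0  0  0
So g(10) = 0.
The value of a disjunctive sum is the nim-sum of the parts.
Combined value = 0 ⊕ 0 = 0.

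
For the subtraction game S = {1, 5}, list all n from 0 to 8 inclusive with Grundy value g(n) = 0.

Build the Grundy sequence with g(k) = mex{g(k−s) : s ∈ {1, 5}, s ≤ k}:
g(0) = mex{} = 0
g(1) = mex{0} = 1
g(2) = mex{1} = 0
g(3) = mex{0} = 1
g(4) = mex{1} = 0
g(5) = mex{0} = 1
g(6) = mex{1} = 0
g(7) = mex{0} = 1
g(8) = mex{1} = 0
The P-positions (g = 0) in 0..8 are 0, 2, 4, 6, 8.

0, 2, 4, 6, 8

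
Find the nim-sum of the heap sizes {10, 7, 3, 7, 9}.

0

Nim-sum: 10 ⊕ 7 ⊕ 3 ⊕ 7 ⊕ 9 = 0.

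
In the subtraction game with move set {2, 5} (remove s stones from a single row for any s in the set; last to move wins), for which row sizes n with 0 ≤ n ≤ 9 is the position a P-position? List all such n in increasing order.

Build the Grundy sequence with g(k) = mex{g(k−s) : s ∈ {2, 5}, s ≤ k}:
k:     0  1  2  3  4  5  6  7  8  9
g(k):  0  0  1  1  0  2  1  0  0  1
The P-positions (g = 0) in 0..9 are 0, 1, 4, 7, 8.

0, 1, 4, 7, 8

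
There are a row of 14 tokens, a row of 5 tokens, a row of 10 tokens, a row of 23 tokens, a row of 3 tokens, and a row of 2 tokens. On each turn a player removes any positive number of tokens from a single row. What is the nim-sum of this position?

23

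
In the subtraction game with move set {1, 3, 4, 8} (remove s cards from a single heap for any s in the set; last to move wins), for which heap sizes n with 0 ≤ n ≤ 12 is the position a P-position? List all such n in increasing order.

0, 2, 7, 9

Grundy values for subtraction set {1, 3, 4, 8}:
g(0) = mex{} = 0
g(1) = mex{0} = 1
g(2) = mex{1} = 0
g(3) = mex{0} = 1
g(4) = mex{0,1} = 2
g(5) = mex{0,1,2} = 3
g(6) = mex{0,1,3} = 2
g(7) = mex{1,2} = 0
g(8) = mex{0,2,3} = 1
g(9) = mex{1,2,3} = 0
g(10) = mex{0,2} = 1
g(11) = mex{0,1} = 2
g(12) = mex{0,1,2} = 3
The P-positions (g = 0) in 0..12 are 0, 2, 7, 9.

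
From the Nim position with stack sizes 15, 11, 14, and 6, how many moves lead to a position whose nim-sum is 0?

3

Nim-sum: 15 ^ 11 ^ 14 ^ 6 = 12.
The overall nim-sum is X = 12. A stack of size p has a winning move iff p XOR X < p (reduce it to p XOR X).
  15: 15 XOR 12 = 3 < 15 — winning move (to 3).
  11: 11 XOR 12 = 7 < 11 — winning move (to 7).
  14: 14 XOR 12 = 2 < 14 — winning move (to 2).
  6: 6 XOR 12 = 10 ≥ 6 — no move.
That gives 3 winning moves.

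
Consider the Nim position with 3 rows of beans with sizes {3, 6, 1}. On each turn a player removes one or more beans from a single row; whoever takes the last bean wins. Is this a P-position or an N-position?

Compute the nim-sum pairwise:
3 XOR 6 = 5
5 XOR 1 = 4
The nim-sum is 4 ≠ 0, so this is an N-position: the player to move can win.

N-position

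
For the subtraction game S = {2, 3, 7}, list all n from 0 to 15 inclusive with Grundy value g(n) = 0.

Compute g(0), g(1), … for moves {2, 3, 7}:
k:     0  1  2  3  4  5  6  7  8  9 10 11 12 13 14 15
g(k):  0  0  1  1  2  0  0  1  1  2  0  0  1  1  2  0
The P-positions (g = 0) in 0..15 are 0, 1, 5, 6, 10, 11, 15.

0, 1, 5, 6, 10, 11, 15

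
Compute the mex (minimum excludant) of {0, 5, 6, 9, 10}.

1

0 is in the set but 1 is not, so the mex is 1.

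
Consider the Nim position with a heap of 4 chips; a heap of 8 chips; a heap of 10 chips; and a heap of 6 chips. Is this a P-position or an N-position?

P-position

Compute the nim-sum pairwise:
4 ⊕ 8 = 12
12 ⊕ 10 = 6
6 ⊕ 6 = 0
The nim-sum is 0, so this is a P-position: the player to move is in a losing position under optimal play.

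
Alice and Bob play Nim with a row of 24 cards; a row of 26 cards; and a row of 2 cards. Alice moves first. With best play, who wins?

Bob wins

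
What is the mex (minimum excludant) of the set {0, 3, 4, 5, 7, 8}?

1

0 is in the set but 1 is not, so the mex is 1.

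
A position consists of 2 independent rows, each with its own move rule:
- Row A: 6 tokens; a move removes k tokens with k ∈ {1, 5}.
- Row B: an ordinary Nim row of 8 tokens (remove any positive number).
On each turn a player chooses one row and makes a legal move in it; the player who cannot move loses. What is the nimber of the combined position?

Build the Grundy sequence for row A with g(k) = mex{g(k−s) : s ∈ {1, 5}, s ≤ k}:
k:     0  1  2  3  4  5  6
g(k):  0  1  0  1  0  1  0
So g(6) = 0.
Row B is a plain Nim row of size 8, so its Grundy value is 8.
By the Sprague-Grundy theorem, the Grundy value of a sum of independent games is the XOR of the component values.
Combined value = 0 ⊕ 8 = 8.

8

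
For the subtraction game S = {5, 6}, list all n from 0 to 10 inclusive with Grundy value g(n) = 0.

0, 1, 2, 3, 4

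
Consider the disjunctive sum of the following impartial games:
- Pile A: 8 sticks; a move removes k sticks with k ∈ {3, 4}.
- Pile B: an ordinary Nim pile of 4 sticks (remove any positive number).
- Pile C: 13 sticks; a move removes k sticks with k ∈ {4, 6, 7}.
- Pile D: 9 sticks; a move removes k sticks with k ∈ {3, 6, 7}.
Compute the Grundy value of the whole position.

Grundy values for pile A (subtraction set {3, 4}):
g(0) = mex{} = 0
g(1) = mex{} = 0
g(2) = mex{} = 0
g(3) = mex{0} = 1
g(4) = mex{0} = 1
g(5) = mex{0} = 1
g(6) = mex{0,1} = 2
g(7) = mex{1} = 0
g(8) = mex{1} = 0
So g(8) = 0.
Pile B is a plain Nim pile of size 4, so its Grundy value is 4.
Grundy values for pile C (subtraction set {4, 6, 7}):
k:     0  1  2  3  4  5  6  7  8  9 10 11 12 13
g(k):  0  0  0  0  1  1  1  1  2  2  2  0  0  0
So g(13) = 0.
For pile D, compute g(0), g(1), … with moves {3, 6, 7}:
k:     0  1  2  3  4  5  6  7  8  9
g(k):  0  0  0  1  1  1  2  2  2  3
So g(9) = 3.
The value of a disjunctive sum is the nim-sum of the parts.
Combined value = 0 ⊕ 4 ⊕ 0 ⊕ 3 = 7.

7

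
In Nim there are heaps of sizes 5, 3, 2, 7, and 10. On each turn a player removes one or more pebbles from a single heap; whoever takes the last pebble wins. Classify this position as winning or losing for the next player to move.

Nim-sum: 5 ⊕ 3 ⊕ 2 ⊕ 7 ⊕ 10 = 9.
The nim-sum is 9 ≠ 0, so this is an N-position: the player to move can win.

Winning position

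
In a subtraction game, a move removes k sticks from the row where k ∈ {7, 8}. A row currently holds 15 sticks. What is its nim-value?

Build the Grundy sequence with g(k) = mex{g(k−s) : s ∈ {7, 8}, s ≤ k}:
k:     0  1  2  3  4  5  6  7  8  9 10 11 12 13 14 15
g(k):  0  0  0  0  0  0  0  1  1  1  1  1  1  1  2  0
So g(15) = 0.

0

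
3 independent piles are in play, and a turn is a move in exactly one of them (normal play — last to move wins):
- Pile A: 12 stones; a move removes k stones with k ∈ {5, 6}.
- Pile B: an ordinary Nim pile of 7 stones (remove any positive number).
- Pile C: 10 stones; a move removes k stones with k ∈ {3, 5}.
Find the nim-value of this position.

Build the Grundy sequence for pile A with g(k) = mex{g(k−s) : s ∈ {5, 6}, s ≤ k}:
k:     0  1  2  3  4  5  6  7  8  9 10 11 12
g(k):  0  0  0  0  0  1  1  1  1  1  2  0  0
So g(12) = 0.
Pile B is a plain Nim pile of size 7, so its Grundy value is 7.
Build the Grundy sequence for pile C with g(k) = mex{g(k−s) : s ∈ {3, 5}, s ≤ k}:
k:     0  1  2  3  4  5  6  7  8  9 10
g(k):  0  0  0  1  1  1  2  2  0  0  0
So g(10) = 0.
The value of a disjunctive sum is the nim-sum of the parts.
Combined value = 0 XOR 7 XOR 0 = 7.

7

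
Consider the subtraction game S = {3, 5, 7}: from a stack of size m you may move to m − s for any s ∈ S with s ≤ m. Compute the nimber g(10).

0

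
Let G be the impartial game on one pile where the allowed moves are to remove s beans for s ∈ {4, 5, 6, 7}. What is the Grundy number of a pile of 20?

2

Grundy values for subtraction set {4, 5, 6, 7}:
k:     0  1  2  3  4  5  6  7  8  9 10 11 12 13 14 15 16 17 18 19 20
g(k):  0  0  0  0  1  1  1  1  2  2  2  0  0  0  0  1  1  1  1  2  2
So g(20) = 2.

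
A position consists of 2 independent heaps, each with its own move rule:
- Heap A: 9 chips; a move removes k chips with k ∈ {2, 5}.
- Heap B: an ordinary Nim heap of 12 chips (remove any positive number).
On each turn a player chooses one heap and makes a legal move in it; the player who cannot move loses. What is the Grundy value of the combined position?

Grundy values for heap A (subtraction set {2, 5}):
k:     0  1  2  3  4  5  6  7  8  9
g(k):  0  0  1  1  0  2  1  0  0  1
So g(9) = 1.
Heap B is a plain Nim heap of size 12, so its Grundy value is 12.
By the Sprague-Grundy theorem, the Grundy value of a sum of independent games is the XOR of the component values.
Combined value = 1 ⊕ 12 = 13.

13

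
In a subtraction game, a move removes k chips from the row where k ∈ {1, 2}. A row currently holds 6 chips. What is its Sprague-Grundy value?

0

Compute g(0), g(1), … for moves {1, 2}:
g(0) = mex{} = 0
g(1) = mex{0} = 1
g(2) = mex{0,1} = 2
g(3) = mex{1,2} = 0
g(4) = mex{0,2} = 1
g(5) = mex{0,1} = 2
g(6) = mex{1,2} = 0
So g(6) = 0.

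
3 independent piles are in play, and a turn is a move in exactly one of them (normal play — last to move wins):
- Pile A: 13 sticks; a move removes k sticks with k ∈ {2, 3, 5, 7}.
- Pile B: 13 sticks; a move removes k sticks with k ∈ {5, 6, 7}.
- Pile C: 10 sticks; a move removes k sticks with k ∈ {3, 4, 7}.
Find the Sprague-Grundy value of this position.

2

Grundy values for pile A (subtraction set {2, 3, 5, 7}):
k:     0  1  2  3  4  5  6  7  8  9 10 11 12 13
g(k):  0  0  1  1  2  2  3  3  4  0  0  1  1  2
So g(13) = 2.
Grundy values for pile B (subtraction set {5, 6, 7}):
g(0) = mex{} = 0
g(1) = mex{} = 0
g(2) = mex{} = 0
g(3) = mex{} = 0
g(4) = mex{} = 0
g(5) = mex{0} = 1
g(6) = mex{0} = 1
g(7) = mex{0} = 1
g(8) = mex{0} = 1
g(9) = mex{0} = 1
g(10) = mex{0,1} = 2
g(11) = mex{0,1} = 2
g(12) = mex{1} = 0
g(13) = mex{1} = 0
So g(13) = 0.
Grundy values for pile C (subtraction set {3, 4, 7}):
k:     0  1  2  3  4  5  6  7  8  9 10
g(k):  0  0  0  1  1  1  2  2  2  3  0
So g(10) = 0.
The value of a disjunctive sum is the nim-sum of the parts.
Combined value = 2 ⊕ 0 ⊕ 0 = 2.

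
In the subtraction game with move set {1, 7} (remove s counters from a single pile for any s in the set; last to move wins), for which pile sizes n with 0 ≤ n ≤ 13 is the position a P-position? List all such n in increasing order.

0, 2, 4, 6, 8, 10, 12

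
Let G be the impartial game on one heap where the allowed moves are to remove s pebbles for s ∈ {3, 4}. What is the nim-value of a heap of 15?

0

Grundy values for subtraction set {3, 4}:
k:     0  1  2  3  4  5  6  7  8  9 10 11 12 13 14 15
g(k):  0  0  0  1  1  1  2  0  0  0  1  1  1  2  0  0
So g(15) = 0.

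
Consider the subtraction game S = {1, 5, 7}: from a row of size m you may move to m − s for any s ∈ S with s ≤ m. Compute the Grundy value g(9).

Compute g(0), g(1), … for moves {1, 5, 7}:
k:     0  1  2  3  4  5  6  7  8  9
g(k):  0  1  0  1  0  1  0  1  0  1
So g(9) = 1.

1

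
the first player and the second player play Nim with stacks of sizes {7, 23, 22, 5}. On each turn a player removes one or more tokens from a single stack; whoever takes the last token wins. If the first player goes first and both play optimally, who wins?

Compute the nim-sum pairwise:
7 ^ 23 = 16
16 ^ 22 = 6
6 ^ 5 = 3
The nim-sum is 3 ≠ 0, so this is an N-position: the player to move can win; the first player has a winning move.

the first player wins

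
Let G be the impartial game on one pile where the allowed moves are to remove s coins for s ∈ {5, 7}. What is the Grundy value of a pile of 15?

0

Grundy values for subtraction set {5, 7}:
k:     0  1  2  3  4  5  6  7  8  9 10 11 12 13 14 15
g(k):  0  0  0  0  0  1  1  1  1  1  2  2  0  0  0  0
So g(15) = 0.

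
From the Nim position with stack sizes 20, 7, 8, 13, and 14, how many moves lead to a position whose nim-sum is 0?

Bitwise XOR of the heap sizes:
  10100  (20)
  00111  (7)
  01000  (8)
  01101  (13)
  01110  (14)
  -----
  11000  (24)
The overall nim-sum is X = 24. A stack of size p has a winning move iff p XOR X < p (reduce it to p XOR X).
  20: 20 XOR 24 = 12 < 20 — winning move (to 12).
  7: 7 XOR 24 = 31 ≥ 7 — no move.
  8: 8 XOR 24 = 16 ≥ 8 — no move.
  13: 13 XOR 24 = 21 ≥ 13 — no move.
  14: 14 XOR 24 = 22 ≥ 14 — no move.
That gives 1 winning move.

1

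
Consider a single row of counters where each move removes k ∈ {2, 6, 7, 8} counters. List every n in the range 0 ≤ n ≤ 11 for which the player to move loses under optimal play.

0, 1, 4, 5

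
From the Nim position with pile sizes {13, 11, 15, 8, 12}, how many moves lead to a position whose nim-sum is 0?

5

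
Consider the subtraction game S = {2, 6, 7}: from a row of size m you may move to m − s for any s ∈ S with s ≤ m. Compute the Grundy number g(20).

1

Build the Grundy sequence with g(k) = mex{g(k−s) : s ∈ {2, 6, 7}, s ≤ k}:
k:     0  1  2  3  4  5  6  7  8  9 10 11 12 13 14 15 16 17 18 19 20
g(k):  0  0  1  1  0  0  1  1  2  0  3  1  2  0  0  1  1  0  0  1  1
So g(20) = 1.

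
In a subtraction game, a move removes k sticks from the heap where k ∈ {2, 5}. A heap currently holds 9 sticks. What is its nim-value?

Build the Grundy sequence with g(k) = mex{g(k−s) : s ∈ {2, 5}, s ≤ k}:
g(0) = mex{} = 0
g(1) = mex{} = 0
g(2) = mex{0} = 1
g(3) = mex{0} = 1
g(4) = mex{1} = 0
g(5) = mex{0,1} = 2
g(6) = mex{0} = 1
g(7) = mex{1,2} = 0
g(8) = mex{1} = 0
g(9) = mex{0} = 1
So g(9) = 1.

1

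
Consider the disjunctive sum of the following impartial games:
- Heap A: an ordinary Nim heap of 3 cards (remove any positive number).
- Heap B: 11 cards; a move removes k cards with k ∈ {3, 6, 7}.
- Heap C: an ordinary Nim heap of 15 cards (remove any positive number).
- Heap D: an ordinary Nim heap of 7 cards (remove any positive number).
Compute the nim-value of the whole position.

Heap A is a plain Nim heap of size 3, so its Grundy value is 3.
For heap B, compute g(0), g(1), … with moves {3, 6, 7}:
g(0) = mex{} = 0
g(1) = mex{} = 0
g(2) = mex{} = 0
g(3) = mex{0} = 1
g(4) = mex{0} = 1
g(5) = mex{0} = 1
g(6) = mex{0,1} = 2
g(7) = mex{0,1} = 2
g(8) = mex{0,1} = 2
g(9) = mex{0,1,2} = 3
g(10) = mex{1,2} = 0
g(11) = mex{1,2} = 0
So g(11) = 0.
Heap C is a plain Nim heap of size 15, so its Grundy value is 15.
Heap D is a plain Nim heap of size 7, so its Grundy value is 7.
The value of a disjunctive sum is the nim-sum of the parts.
Combined value = 3 ⊕ 0 ⊕ 15 ⊕ 7 = 11.

11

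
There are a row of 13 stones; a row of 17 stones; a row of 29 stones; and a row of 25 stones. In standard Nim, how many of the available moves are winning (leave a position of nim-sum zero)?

Nim-sum: 13 ⊕ 17 ⊕ 29 ⊕ 25 = 24.
The overall nim-sum is X = 24. A row of size p has a winning move iff p XOR X < p (reduce it to p XOR X).
  13: 13 XOR 24 = 21 ≥ 13 — no move.
  17: 17 XOR 24 = 9 < 17 — winning move (to 9).
  29: 29 XOR 24 = 5 < 29 — winning move (to 5).
  25: 25 XOR 24 = 1 < 25 — winning move (to 1).
That gives 3 winning moves.

3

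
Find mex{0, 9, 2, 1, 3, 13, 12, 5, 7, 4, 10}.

6

The values 0, 1, 2, 3, 4, 5 are all present; 6 is the first non-negative integer missing from the set.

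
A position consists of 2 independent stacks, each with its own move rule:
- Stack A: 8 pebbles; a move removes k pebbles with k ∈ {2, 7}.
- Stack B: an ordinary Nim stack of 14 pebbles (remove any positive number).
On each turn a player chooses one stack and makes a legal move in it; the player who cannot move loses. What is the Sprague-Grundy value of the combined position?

12

Grundy values for stack A (subtraction set {2, 7}):
k:     0  1  2  3  4  5  6  7  8
g(k):  0  0  1  1  0  0  1  1  2
So g(8) = 2.
Stack B is a plain Nim stack of size 14, so its Grundy value is 14.
By the Sprague-Grundy theorem, the Grundy value of a sum of independent games is the XOR of the component values.
Combined value = 2 ⊕ 14 = 12.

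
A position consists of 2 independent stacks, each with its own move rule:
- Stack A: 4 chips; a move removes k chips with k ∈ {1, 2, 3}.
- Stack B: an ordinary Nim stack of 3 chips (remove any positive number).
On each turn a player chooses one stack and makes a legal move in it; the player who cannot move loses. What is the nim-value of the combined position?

Grundy values for stack A (subtraction set {1, 2, 3}):
k:     0  1  2  3  4
g(k):  0  1  2  3  0
So g(4) = 0.
Stack B is a plain Nim stack of size 3, so its Grundy value is 3.
The value of a disjunctive sum is the nim-sum of the parts.
Combined value = 0 XOR 3 = 3.

3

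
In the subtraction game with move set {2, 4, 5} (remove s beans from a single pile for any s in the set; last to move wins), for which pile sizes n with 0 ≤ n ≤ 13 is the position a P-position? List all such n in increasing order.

0, 1, 7, 8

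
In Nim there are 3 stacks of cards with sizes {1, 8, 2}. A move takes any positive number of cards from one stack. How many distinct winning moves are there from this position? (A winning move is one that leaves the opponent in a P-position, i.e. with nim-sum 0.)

1

Write each in binary and XOR column by column:
  0001  (1)
  1000  (8)
  0010  (2)
  ----
  1011  (11)
The overall nim-sum is X = 11. A stack of size p has a winning move iff p XOR X < p (reduce it to p XOR X).
  1: 1 XOR 11 = 10 ≥ 1 — no move.
  8: 8 XOR 11 = 3 < 8 — winning move (to 3).
  2: 2 XOR 11 = 9 ≥ 2 — no move.
That gives 1 winning move.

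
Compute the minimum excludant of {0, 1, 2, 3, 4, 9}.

The values 0, 1, 2, 3, 4 are all present; 5 is the first non-negative integer missing from the set.

5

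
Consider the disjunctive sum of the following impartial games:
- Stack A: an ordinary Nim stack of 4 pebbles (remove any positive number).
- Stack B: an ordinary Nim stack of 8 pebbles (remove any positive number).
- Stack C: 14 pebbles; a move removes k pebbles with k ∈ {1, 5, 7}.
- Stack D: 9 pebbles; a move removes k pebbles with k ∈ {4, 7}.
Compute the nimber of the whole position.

Stack A is a plain Nim stack of size 4, so its Grundy value is 4.
Stack B is a plain Nim stack of size 8, so its Grundy value is 8.
Grundy values for stack C (subtraction set {1, 5, 7}):
g(0) = mex{} = 0
g(1) = mex{0} = 1
g(2) = mex{1} = 0
g(3) = mex{0} = 1
g(4) = mex{1} = 0
g(5) = mex{0} = 1
g(6) = mex{1} = 0
g(7) = mex{0} = 1
g(8) = mex{1} = 0
g(9) = mex{0} = 1
g(10) = mex{1} = 0
g(11) = mex{0} = 1
g(12) = mex{1} = 0
g(13) = mex{0} = 1
g(14) = mex{1} = 0
So g(14) = 0.
Grundy values for stack D (subtraction set {4, 7}):
k:     0  1  2  3  4  5  6  7  8  9
g(k):  0  0  0  0  1  1  1  1  2  2
So g(9) = 2.
The value of a disjunctive sum is the nim-sum of the parts.
Combined value = 4 ⊕ 8 ⊕ 0 ⊕ 2 = 14.

14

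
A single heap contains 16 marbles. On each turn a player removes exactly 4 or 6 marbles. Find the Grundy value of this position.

1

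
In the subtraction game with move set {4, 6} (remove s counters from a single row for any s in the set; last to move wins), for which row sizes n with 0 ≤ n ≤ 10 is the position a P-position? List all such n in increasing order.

Compute g(0), g(1), … for moves {4, 6}:
g(0) = mex{} = 0
g(1) = mex{} = 0
g(2) = mex{} = 0
g(3) = mex{} = 0
g(4) = mex{0} = 1
g(5) = mex{0} = 1
g(6) = mex{0} = 1
g(7) = mex{0} = 1
g(8) = mex{0,1} = 2
g(9) = mex{0,1} = 2
g(10) = mex{1} = 0
The P-positions (g = 0) in 0..10 are 0, 1, 2, 3, 10.

0, 1, 2, 3, 10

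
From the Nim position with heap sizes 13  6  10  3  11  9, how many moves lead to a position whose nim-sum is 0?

Nim-sum: 13 ^ 6 ^ 10 ^ 3 ^ 11 ^ 9 = 0.
The nim-sum is already 0, so every move leaves a nonzero nim-sum — there are no winning moves.

0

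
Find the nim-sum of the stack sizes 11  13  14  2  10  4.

Bitwise XOR of the heap sizes:
  1011  (11)
  1101  (13)
  1110  (14)
  0010  (2)
  1010  (10)
  0100  (4)
  ----
  0100  (4)

4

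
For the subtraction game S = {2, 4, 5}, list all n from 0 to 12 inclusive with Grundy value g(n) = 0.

0, 1, 7, 8

Grundy values for subtraction set {2, 4, 5}:
k:     0  1  2  3  4  5  6  7  8  9 10 11 12
g(k):  0  0  1  1  2  2  3  0  0  1  1  2  2
The P-positions (g = 0) in 0..12 are 0, 1, 7, 8.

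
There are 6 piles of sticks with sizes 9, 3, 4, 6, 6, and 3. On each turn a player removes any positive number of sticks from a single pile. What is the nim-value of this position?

13

Bitwise XOR of the heap sizes:
  1001  (9)
  0011  (3)
  0100  (4)
  0110  (6)
  0110  (6)
  0011  (3)
  ----
  1101  (13)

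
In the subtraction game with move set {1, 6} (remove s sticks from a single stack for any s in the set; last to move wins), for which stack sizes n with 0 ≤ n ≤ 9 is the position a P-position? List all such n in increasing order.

0, 2, 4, 7, 9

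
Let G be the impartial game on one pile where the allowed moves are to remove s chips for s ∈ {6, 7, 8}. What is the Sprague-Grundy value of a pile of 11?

1

Build the Grundy sequence with g(k) = mex{g(k−s) : s ∈ {6, 7, 8}, s ≤ k}:
k:     0  1  2  3  4  5  6  7  8  9 10 11
g(k):  0  0  0  0  0  0  1  1  1  1  1  1
So g(11) = 1.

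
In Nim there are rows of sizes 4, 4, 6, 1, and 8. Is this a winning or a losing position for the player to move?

Winning position

Nim-sum: 4 ⊕ 4 ⊕ 6 ⊕ 1 ⊕ 8 = 15.
The nim-sum is 15 ≠ 0, so this is an N-position: the player to move can win.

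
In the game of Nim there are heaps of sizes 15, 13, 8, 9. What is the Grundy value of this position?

Nim-sum: 15 XOR 13 XOR 8 XOR 9 = 3.

3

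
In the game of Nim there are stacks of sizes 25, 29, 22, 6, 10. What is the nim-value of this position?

30

Nim-sum: 25 ⊕ 29 ⊕ 22 ⊕ 6 ⊕ 10 = 30.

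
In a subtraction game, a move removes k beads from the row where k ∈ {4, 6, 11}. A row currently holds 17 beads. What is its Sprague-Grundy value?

0

Grundy values for subtraction set {4, 6, 11}:
k:     0  1  2  3  4  5  6  7  8  9 10 11 12 13 14 15 16 17
g(k):  0  0  0  0  1  1  1  1  2  2  0  2  3  3  1  0  2  0
So g(17) = 0.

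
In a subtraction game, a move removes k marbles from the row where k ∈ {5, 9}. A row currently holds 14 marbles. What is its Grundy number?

Grundy values for subtraction set {5, 9}:
k:     0  1  2  3  4  5  6  7  8  9 10 11 12 13 14
g(k):  0  0  0  0  0  1  1  1  1  1  2  2  2  2  0
So g(14) = 0.

0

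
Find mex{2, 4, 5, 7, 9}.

0 is not in the set, so the mex is 0.

0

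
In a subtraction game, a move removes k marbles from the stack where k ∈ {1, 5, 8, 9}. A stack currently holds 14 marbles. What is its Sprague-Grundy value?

Build the Grundy sequence with g(k) = mex{g(k−s) : s ∈ {1, 5, 8, 9}, s ≤ k}:
k:     0  1  2  3  4  5  6  7  8  9 10 11 12 13 14
g(k):  0  1  0  1  0  1  0  1  2  3  2  3  2  3  2
So g(14) = 2.

2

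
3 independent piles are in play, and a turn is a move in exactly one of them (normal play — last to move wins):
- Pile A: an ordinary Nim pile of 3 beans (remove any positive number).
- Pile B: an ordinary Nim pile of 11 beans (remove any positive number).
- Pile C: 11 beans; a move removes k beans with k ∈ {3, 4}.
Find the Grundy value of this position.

9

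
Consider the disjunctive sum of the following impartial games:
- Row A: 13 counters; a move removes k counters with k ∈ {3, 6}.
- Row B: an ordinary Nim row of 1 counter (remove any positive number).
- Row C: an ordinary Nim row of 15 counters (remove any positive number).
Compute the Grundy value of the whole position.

Grundy values for row A (subtraction set {3, 6}):
k:     0  1  2  3  4  5  6  7  8  9 10 11 12 13
g(k):  0  0  0  1  1  1  2  2  2  0  0  0  1  1
So g(13) = 1.
Row B is a plain Nim row of size 1, so its Grundy value is 1.
Row C is a plain Nim row of size 15, so its Grundy value is 15.
By the Sprague-Grundy theorem, the Grundy value of a sum of independent games is the XOR of the component values.
Combined value = 1 XOR 1 XOR 15 = 15.

15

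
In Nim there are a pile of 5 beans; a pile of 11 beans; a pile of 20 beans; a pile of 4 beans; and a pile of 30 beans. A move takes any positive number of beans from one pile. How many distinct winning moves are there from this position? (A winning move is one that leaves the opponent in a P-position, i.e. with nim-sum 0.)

Bitwise XOR of the heap sizes:
  00101  (5)
  01011  (11)
  10100  (20)
  00100  (4)
  11110  (30)
  -----
  00000  (0)
The nim-sum is already 0, so every move leaves a nonzero nim-sum — there are no winning moves.

0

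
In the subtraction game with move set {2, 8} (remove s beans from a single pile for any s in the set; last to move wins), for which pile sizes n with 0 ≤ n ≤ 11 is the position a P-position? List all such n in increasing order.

Build the Grundy sequence with g(k) = mex{g(k−s) : s ∈ {2, 8}, s ≤ k}:
g(0) = mex{} = 0
g(1) = mex{} = 0
g(2) = mex{0} = 1
g(3) = mex{0} = 1
g(4) = mex{1} = 0
g(5) = mex{1} = 0
g(6) = mex{0} = 1
g(7) = mex{0} = 1
g(8) = mex{0,1} = 2
g(9) = mex{0,1} = 2
g(10) = mex{1,2} = 0
g(11) = mex{1,2} = 0
The P-positions (g = 0) in 0..11 are 0, 1, 4, 5, 10, 11.

0, 1, 4, 5, 10, 11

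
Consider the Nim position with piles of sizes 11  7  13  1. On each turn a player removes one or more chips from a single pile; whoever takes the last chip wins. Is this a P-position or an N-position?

P-position

Bitwise XOR of the heap sizes:
  1011  (11)
  0111  (7)
  1101  (13)
  0001  (1)
  ----
  0000  (0)
The nim-sum is 0, so this is a P-position: the player to move is in a losing position under optimal play.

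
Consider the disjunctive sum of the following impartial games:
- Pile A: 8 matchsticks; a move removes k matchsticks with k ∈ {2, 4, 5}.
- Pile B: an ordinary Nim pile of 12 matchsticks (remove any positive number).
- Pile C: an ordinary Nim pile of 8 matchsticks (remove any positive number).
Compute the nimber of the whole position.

For pile A, compute g(0), g(1), … with moves {2, 4, 5}:
g(0) = mex{} = 0
g(1) = mex{} = 0
g(2) = mex{0} = 1
g(3) = mex{0} = 1
g(4) = mex{0,1} = 2
g(5) = mex{0,1} = 2
g(6) = mex{0,1,2} = 3
g(7) = mex{1,2} = 0
g(8) = mex{1,2,3} = 0
So g(8) = 0.
Pile B is a plain Nim pile of size 12, so its Grundy value is 12.
Pile C is a plain Nim pile of size 8, so its Grundy value is 8.
The value of a disjunctive sum is the nim-sum of the parts.
Combined value = 0 ⊕ 12 ⊕ 8 = 4.

4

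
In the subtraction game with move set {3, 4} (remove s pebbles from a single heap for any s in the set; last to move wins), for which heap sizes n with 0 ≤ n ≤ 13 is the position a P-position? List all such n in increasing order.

Compute g(0), g(1), … for moves {3, 4}:
g(0) = mex{} = 0
g(1) = mex{} = 0
g(2) = mex{} = 0
g(3) = mex{0} = 1
g(4) = mex{0} = 1
g(5) = mex{0} = 1
g(6) = mex{0,1} = 2
g(7) = mex{1} = 0
g(8) = mex{1} = 0
g(9) = mex{1,2} = 0
g(10) = mex{0,2} = 1
g(11) = mex{0} = 1
g(12) = mex{0} = 1
g(13) = mex{0,1} = 2
The P-positions (g = 0) in 0..13 are 0, 1, 2, 7, 8, 9.

0, 1, 2, 7, 8, 9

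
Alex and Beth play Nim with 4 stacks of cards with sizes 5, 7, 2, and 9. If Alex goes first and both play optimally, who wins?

Alex wins

Compute the nim-sum pairwise:
5 ^ 7 = 2
2 ^ 2 = 0
0 ^ 9 = 9
The nim-sum is 9 ≠ 0, so this is an N-position: the player to move can win; Alex has a winning move.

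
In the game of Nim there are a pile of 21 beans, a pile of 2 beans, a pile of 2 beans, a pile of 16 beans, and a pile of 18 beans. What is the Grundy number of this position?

Nim-sum: 21 ^ 2 ^ 2 ^ 16 ^ 18 = 23.

23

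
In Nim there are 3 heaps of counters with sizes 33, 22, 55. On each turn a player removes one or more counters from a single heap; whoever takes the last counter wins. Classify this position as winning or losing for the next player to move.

Losing position

In binary:
  100001  (33)
  010110  (22)
  110111  (55)
  ------
  000000  (0)
The nim-sum is 0, so this is a P-position: the player to move is in a losing position under optimal play.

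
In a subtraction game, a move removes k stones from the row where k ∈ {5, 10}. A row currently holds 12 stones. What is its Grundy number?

2

Build the Grundy sequence with g(k) = mex{g(k−s) : s ∈ {5, 10}, s ≤ k}:
k:     0  1  2  3  4  5  6  7  8  9 10 11 12
g(k):  0  0  0  0  0  1  1  1  1  1  2  2  2
So g(12) = 2.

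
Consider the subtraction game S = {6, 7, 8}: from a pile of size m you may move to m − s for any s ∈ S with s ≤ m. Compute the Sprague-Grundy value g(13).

Grundy values for subtraction set {6, 7, 8}:
k:     0  1  2  3  4  5  6  7  8  9 10 11 12 13
g(k):  0  0  0  0  0  0  1  1  1  1  1  1  2  2
So g(13) = 2.

2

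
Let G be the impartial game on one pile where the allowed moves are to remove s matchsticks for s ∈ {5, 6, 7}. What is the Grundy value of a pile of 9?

Build the Grundy sequence with g(k) = mex{g(k−s) : s ∈ {5, 6, 7}, s ≤ k}:
g(0) = mex{} = 0
g(1) = mex{} = 0
g(2) = mex{} = 0
g(3) = mex{} = 0
g(4) = mex{} = 0
g(5) = mex{0} = 1
g(6) = mex{0} = 1
g(7) = mex{0} = 1
g(8) = mex{0} = 1
g(9) = mex{0} = 1
So g(9) = 1.

1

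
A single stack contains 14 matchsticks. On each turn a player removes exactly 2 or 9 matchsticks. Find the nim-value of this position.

1

Grundy values for subtraction set {2, 9}:
k:     0  1  2  3  4  5  6  7  8  9 10 11 12 13 14
g(k):  0  0  1  1  0  0  1  1  0  2  1  0  0  1  1
So g(14) = 1.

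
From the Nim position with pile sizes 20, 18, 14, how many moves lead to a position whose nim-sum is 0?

Nim-sum: 20 XOR 18 XOR 14 = 8.
The overall nim-sum is X = 8. A pile of size p has a winning move iff p XOR X < p (reduce it to p XOR X).
  20: 20 XOR 8 = 28 ≥ 20 — no move.
  18: 18 XOR 8 = 26 ≥ 18 — no move.
  14: 14 XOR 8 = 6 < 14 — winning move (to 6).
That gives 1 winning move.

1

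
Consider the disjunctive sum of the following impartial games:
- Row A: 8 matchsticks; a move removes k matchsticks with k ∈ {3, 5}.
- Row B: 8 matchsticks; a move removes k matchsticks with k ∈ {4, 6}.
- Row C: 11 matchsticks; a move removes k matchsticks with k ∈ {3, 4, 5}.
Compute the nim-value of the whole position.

3

Build the Grundy sequence for row A with g(k) = mex{g(k−s) : s ∈ {3, 5}, s ≤ k}:
k:     0  1  2  3  4  5  6  7  8
g(k):  0  0  0  1  1  1  2  2  0
So g(8) = 0.
Grundy values for row B (subtraction set {4, 6}):
g(0) = mex{} = 0
g(1) = mex{} = 0
g(2) = mex{} = 0
g(3) = mex{} = 0
g(4) = mex{0} = 1
g(5) = mex{0} = 1
g(6) = mex{0} = 1
g(7) = mex{0} = 1
g(8) = mex{0,1} = 2
So g(8) = 2.
Grundy values for row C (subtraction set {3, 4, 5}):
g(0) = mex{} = 0
g(1) = mex{} = 0
g(2) = mex{} = 0
g(3) = mex{0} = 1
g(4) = mex{0} = 1
g(5) = mex{0} = 1
g(6) = mex{0,1} = 2
g(7) = mex{0,1} = 2
g(8) = mex{1} = 0
g(9) = mex{1,2} = 0
g(10) = mex{1,2} = 0
g(11) = mex{0,2} = 1
So g(11) = 1.
By the Sprague-Grundy theorem, the Grundy value of a sum of independent games is the XOR of the component values.
Combined value = 0 ⊕ 2 ⊕ 1 = 3.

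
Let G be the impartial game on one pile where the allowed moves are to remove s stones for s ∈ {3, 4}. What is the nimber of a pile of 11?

1

Compute g(0), g(1), … for moves {3, 4}:
k:     0  1  2  3  4  5  6  7  8  9 10 11
g(k):  0  0  0  1  1  1  2  0  0  0  1  1
So g(11) = 1.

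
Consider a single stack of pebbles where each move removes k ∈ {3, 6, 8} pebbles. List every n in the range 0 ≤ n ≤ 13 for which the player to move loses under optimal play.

0, 1, 2, 11, 12, 13

Compute g(0), g(1), … for moves {3, 6, 8}:
k:     0  1  2  3  4  5  6  7  8  9 10 11 12 13
g(k):  0  0  0  1  1  1  2  2  2  3  3  0  0  0
The P-positions (g = 0) in 0..13 are 0, 1, 2, 11, 12, 13.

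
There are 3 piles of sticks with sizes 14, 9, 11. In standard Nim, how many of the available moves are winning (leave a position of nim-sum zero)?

Compute the nim-sum pairwise:
14 ⊕ 9 = 7
7 ⊕ 11 = 12
The overall nim-sum is X = 12. A pile of size p has a winning move iff p XOR X < p (reduce it to p XOR X).
  14: 14 XOR 12 = 2 < 14 — winning move (to 2).
  9: 9 XOR 12 = 5 < 9 — winning move (to 5).
  11: 11 XOR 12 = 7 < 11 — winning move (to 7).
That gives 3 winning moves.

3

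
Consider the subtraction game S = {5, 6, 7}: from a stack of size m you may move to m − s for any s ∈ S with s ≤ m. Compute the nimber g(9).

1

Compute g(0), g(1), … for moves {5, 6, 7}:
g(0) = mex{} = 0
g(1) = mex{} = 0
g(2) = mex{} = 0
g(3) = mex{} = 0
g(4) = mex{} = 0
g(5) = mex{0} = 1
g(6) = mex{0} = 1
g(7) = mex{0} = 1
g(8) = mex{0} = 1
g(9) = mex{0} = 1
So g(9) = 1.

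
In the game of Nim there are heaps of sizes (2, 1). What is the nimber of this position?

3

Nim-sum: 2 XOR 1 = 3.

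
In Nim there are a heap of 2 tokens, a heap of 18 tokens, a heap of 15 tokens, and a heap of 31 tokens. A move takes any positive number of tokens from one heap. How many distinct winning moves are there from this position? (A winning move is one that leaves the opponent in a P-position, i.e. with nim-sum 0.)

Compute the nim-sum pairwise:
2 XOR 18 = 16
16 XOR 15 = 31
31 XOR 31 = 0
The nim-sum is already 0, so every move leaves a nonzero nim-sum — there are no winning moves.

0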